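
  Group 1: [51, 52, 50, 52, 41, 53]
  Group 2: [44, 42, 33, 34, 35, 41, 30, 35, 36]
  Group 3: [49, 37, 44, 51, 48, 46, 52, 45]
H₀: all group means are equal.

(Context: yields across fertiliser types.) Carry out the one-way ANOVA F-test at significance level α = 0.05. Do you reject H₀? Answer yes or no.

reject H₀: yes

Group means [49.83, 36.67, 46.50], grand mean 43.522
SSB = Σnᵢ(x̄ᵢ−x̄)² = 732.906; SSW = ΣΣ(x−x̄ᵢ)² = 428.833
MSB = 732.906/2 = 366.4529; MSW = 428.833/20 = 21.4417
F = MSB/MSW = 17.0907
df = (2, 20)
p-value (upper-tail) = 0.00005
At α=0.05: p < α → reject H₀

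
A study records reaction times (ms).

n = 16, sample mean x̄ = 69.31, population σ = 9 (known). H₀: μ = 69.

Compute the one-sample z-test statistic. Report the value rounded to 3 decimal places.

test statistic = 0.138

SE = σ/√n = 9/√16 = 2.2500
z = (x̄−μ₀)/SE = (69.31−69)/2.2500 = 0.1378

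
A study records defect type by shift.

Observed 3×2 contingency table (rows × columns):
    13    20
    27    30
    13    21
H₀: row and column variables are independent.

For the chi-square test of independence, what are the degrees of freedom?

df = (r−1)(c−1) = (3−1)·(2−1) = 2

degrees of freedom = 2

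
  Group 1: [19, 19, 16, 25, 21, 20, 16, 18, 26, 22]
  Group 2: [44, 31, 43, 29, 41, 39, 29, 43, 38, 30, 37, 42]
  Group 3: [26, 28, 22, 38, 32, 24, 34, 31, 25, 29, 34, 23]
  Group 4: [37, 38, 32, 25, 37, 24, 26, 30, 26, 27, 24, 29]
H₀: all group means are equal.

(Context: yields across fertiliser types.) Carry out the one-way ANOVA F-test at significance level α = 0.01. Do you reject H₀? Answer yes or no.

Group means [20.20, 37.17, 28.83, 29.58], grand mean 29.326
SSB = Σnᵢ(x̄ᵢ−x̄)² = 1574.259; SSW = ΣΣ(x−x̄ᵢ)² = 1065.850
MSB = 1574.259/3 = 524.7529; MSW = 1065.850/42 = 25.3774
F = MSB/MSW = 20.6780
df = (3, 42)
p-value (upper-tail) = 0.00000
At α=0.01: p < α → reject H₀

reject H₀: yes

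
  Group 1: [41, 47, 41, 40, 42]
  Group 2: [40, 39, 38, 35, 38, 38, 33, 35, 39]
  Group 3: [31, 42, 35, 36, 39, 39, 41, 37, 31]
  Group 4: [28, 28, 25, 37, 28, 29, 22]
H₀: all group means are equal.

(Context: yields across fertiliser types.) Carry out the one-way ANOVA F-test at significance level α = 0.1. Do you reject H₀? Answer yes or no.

Group means [42.20, 37.22, 36.78, 28.14], grand mean 35.800
SSB = Σnᵢ(x̄ᵢ−x̄)² = 642.032; SSW = ΣΣ(x−x̄ᵢ)² = 326.768
MSB = 642.032/3 = 214.0106; MSW = 326.768/26 = 12.5680
F = MSB/MSW = 17.0282
df = (3, 26)
p-value (upper-tail) = 0.00000
At α=0.1: p < α → reject H₀

reject H₀: yes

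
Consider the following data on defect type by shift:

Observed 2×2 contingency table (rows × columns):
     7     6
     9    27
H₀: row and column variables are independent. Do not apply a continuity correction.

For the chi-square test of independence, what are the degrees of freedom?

df = (r−1)(c−1) = (2−1)·(2−1) = 1

degrees of freedom = 1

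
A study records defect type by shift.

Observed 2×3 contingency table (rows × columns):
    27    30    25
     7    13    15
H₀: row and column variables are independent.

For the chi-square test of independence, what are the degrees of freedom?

degrees of freedom = 2

df = (r−1)(c−1) = (2−1)·(3−1) = 2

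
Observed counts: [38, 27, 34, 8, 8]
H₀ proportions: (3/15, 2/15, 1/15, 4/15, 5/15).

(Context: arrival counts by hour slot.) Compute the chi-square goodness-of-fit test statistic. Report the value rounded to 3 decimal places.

test statistic = 149.865

n = 115; E_i = n·p_i = [23.00, 15.33, 7.67, 30.67, 38.33]
χ² = (38−23.00)²/23.00 + (27−15.33)²/15.33 + (34−7.67)²/7.67 + (8−30.67)²/30.67 + (8−38.33)²/38.33 = 149.8652
df = 4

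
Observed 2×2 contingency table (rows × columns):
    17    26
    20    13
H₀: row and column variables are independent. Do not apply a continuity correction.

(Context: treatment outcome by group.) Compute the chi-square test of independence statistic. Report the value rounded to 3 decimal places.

test statistic = 3.318

Row totals [43, 33], col totals [37, 39], n=76
χ² = (17−20.93)²/20.93 + (26−22.07)²/22.07 + (20−16.07)²/16.07 + (13−16.93)²/16.93 = 3.3182
df = 1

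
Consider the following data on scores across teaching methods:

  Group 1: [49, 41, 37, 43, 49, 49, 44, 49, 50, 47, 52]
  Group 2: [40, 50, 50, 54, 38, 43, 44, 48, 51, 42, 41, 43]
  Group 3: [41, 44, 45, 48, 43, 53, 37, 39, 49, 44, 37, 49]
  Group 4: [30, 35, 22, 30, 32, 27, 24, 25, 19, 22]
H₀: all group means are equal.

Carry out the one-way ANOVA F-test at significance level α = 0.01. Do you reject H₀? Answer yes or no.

Group means [46.36, 45.33, 44.08, 26.60], grand mean 41.089
SSB = Σnᵢ(x̄ᵢ−x̄)² = 2729.116; SSW = ΣΣ(x−x̄ᵢ)² = 1002.529
MSB = 2729.116/3 = 909.7052; MSW = 1002.529/41 = 24.4519
F = MSB/MSW = 37.2038
df = (3, 41)
p-value (upper-tail) = 0.00000
At α=0.01: p < α → reject H₀

reject H₀: yes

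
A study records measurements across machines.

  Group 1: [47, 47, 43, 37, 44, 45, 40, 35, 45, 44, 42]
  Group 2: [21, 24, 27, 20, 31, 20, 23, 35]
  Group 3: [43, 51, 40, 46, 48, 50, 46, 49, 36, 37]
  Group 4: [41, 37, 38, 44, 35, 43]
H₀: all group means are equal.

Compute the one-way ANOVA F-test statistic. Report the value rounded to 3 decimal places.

test statistic = 30.139

Group means [42.64, 25.12, 44.60, 39.67], grand mean 38.686
SSB = Σnᵢ(x̄ᵢ−x̄)² = 1998.389; SSW = ΣΣ(x−x̄ᵢ)² = 685.154
MSB = 1998.389/3 = 666.1297; MSW = 685.154/31 = 22.1017
F = MSB/MSW = 30.1392
df = (3, 31)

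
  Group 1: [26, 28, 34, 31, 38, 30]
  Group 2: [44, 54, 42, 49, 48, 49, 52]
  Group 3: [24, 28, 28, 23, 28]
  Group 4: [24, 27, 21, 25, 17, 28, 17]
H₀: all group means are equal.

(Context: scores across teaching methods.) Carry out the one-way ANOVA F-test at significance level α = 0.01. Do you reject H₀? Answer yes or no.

reject H₀: yes

Group means [31.17, 48.29, 26.20, 22.71], grand mean 32.600
SSB = Σnᵢ(x̄ᵢ−x̄)² = 2623.510; SSW = ΣΣ(x−x̄ᵢ)² = 344.490
MSB = 2623.510/3 = 874.5032; MSW = 344.490/21 = 16.4043
F = MSB/MSW = 53.3094
df = (3, 21)
p-value (upper-tail) = 0.00000
At α=0.01: p < α → reject H₀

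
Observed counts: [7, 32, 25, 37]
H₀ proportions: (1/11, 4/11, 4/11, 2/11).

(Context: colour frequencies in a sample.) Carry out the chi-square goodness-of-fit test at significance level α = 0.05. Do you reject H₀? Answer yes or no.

reject H₀: yes

n = 101; E_i = n·p_i = [9.18, 36.73, 36.73, 18.36]
χ² = (7−9.18)²/9.18 + (32−36.73)²/36.73 + (25−36.73)²/36.73 + (37−18.36)²/18.36 = 23.7847
df = 3
p-value (upper-tail) = 0.00003
At α=0.05: p < α → reject H₀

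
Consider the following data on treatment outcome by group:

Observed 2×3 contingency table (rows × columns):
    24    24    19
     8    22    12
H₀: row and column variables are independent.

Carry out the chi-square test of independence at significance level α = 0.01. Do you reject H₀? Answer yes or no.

Row totals [67, 42], col totals [32, 46, 31], n=109
χ² = (24−19.67)²/19.67 + (24−28.28)²/28.28 + (19−19.06)²/19.06 + (8−12.33)²/12.33 + (22−17.72)²/17.72 + (12−11.94)²/11.94 = 4.1521
df = 2
p-value (upper-tail) = 0.12543
At α=0.01: p ≥ α → fail to reject H₀

reject H₀: no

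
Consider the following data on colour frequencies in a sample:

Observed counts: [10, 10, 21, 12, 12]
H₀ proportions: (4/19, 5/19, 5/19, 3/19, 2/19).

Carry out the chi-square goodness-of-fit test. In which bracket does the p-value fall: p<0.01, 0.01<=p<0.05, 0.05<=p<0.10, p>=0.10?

p-value bracket: 0.05<=p<0.10

n = 65; E_i = n·p_i = [13.68, 17.11, 17.11, 10.26, 6.84]
χ² = (10−13.68)²/13.68 + (10−17.11)²/17.11 + (21−17.11)²/17.11 + (12−10.26)²/10.26 + (12−6.84)²/6.84 = 9.0123
df = 4
p-value (upper-tail) = 0.06079
→ bracket: 0.05<=p<0.10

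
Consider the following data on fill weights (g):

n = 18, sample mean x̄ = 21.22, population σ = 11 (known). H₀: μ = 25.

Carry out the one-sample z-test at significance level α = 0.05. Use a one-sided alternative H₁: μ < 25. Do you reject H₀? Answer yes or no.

SE = σ/√n = 11/√18 = 2.5927
z = (x̄−μ₀)/SE = (21.22−25)/2.5927 = -1.4579
p-value (one-sided, H₁ less) = 0.07243
At α=0.05: p ≥ α → fail to reject H₀

reject H₀: no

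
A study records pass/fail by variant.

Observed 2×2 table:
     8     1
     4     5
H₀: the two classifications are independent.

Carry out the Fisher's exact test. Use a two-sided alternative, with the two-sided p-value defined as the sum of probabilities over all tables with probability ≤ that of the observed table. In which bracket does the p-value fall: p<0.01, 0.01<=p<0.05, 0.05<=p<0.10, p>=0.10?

p-value bracket: p>=0.10

Margins: r₁=9, r₂=9, c₁=12, c₂=6, n=18
p_obs = C(9,8)·C(9,4)/C(18,12); sum pmf over tables with pmf ≤ p_obs
p-value (two-sided) = 0.13122
→ bracket: p>=0.10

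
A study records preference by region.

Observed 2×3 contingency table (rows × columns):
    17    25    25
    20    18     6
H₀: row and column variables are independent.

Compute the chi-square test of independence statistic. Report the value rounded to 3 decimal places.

test statistic = 8.633

Row totals [67, 44], col totals [37, 43, 31], n=111
χ² = (17−22.33)²/22.33 + (25−25.95)²/25.95 + (25−18.71)²/18.71 + (20−14.67)²/14.67 + (18−17.05)²/17.05 + (6−12.29)²/12.29 = 8.6328
df = 2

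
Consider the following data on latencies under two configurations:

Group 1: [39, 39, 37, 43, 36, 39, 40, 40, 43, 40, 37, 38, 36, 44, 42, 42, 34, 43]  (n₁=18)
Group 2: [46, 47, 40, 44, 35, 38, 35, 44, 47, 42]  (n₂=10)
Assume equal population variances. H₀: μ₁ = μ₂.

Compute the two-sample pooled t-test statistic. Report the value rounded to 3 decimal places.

test statistic = -1.592

x̄₁=39.556, s₁=2.874, n₁=18
x̄₂=41.800, s₂=4.614, n₂=10
s_p² = [17·2.874² + 9·4.614²]/26 = 12.7709
SE = √(s_p²·(1/18+1/10)) = 1.4095
t = (39.556−41.800)/1.4095 = -1.5924
df = 26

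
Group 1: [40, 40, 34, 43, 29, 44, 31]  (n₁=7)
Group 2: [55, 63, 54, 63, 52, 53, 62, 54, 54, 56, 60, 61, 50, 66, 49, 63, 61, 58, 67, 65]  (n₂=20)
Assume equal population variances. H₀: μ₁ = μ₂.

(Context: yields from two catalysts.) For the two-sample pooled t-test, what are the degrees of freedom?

degrees of freedom = 25

df = n₁ + n₂ − 2 = 7 + 20 − 2 = 25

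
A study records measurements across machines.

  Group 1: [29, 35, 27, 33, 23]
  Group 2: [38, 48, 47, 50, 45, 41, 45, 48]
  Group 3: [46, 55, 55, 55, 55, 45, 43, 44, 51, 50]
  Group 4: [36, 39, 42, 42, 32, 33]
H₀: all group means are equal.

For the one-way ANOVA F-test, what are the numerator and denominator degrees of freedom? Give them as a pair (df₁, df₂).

degrees of freedom = [3, 25]

k = 4 groups, N = 29 total
df = (k−1, N−k) = (4−1, 29−4) = (3, 25)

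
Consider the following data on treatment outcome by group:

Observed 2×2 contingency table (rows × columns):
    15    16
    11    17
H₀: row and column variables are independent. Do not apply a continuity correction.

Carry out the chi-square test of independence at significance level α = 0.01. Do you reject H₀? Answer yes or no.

reject H₀: no

Row totals [31, 28], col totals [26, 33], n=59
χ² = (15−13.66)²/13.66 + (16−17.34)²/17.34 + (11−12.34)²/12.34 + (17−15.66)²/15.66 = 0.4944
df = 1
p-value (upper-tail) = 0.48196
At α=0.01: p ≥ α → fail to reject H₀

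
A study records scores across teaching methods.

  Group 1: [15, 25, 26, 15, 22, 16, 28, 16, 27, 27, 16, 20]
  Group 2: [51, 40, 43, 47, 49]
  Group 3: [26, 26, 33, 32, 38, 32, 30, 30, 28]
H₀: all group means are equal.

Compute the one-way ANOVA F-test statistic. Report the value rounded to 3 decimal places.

Group means [21.08, 46.00, 30.56], grand mean 29.154
SSB = Σnᵢ(x̄ᵢ−x̄)² = 2218.246; SSW = ΣΣ(x−x̄ᵢ)² = 505.139
MSB = 2218.246/2 = 1109.1229; MSW = 505.139/23 = 21.9626
F = MSB/MSW = 50.5006
df = (2, 23)

test statistic = 50.501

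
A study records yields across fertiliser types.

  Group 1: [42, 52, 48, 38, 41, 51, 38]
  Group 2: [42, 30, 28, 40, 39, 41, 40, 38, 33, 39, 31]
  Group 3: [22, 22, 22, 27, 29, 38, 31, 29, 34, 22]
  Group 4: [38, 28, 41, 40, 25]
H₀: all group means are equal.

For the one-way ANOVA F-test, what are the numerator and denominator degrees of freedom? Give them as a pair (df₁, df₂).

degrees of freedom = [3, 29]

k = 4 groups, N = 33 total
df = (k−1, N−k) = (4−1, 33−4) = (3, 29)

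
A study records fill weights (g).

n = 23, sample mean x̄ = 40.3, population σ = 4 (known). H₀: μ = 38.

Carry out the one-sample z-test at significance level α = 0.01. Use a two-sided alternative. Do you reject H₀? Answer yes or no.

SE = σ/√n = 4/√23 = 0.8341
z = (x̄−μ₀)/SE = (40.3−38)/0.8341 = 2.7576
p-value (two-sided) = 0.00582
At α=0.01: p < α → reject H₀

reject H₀: yes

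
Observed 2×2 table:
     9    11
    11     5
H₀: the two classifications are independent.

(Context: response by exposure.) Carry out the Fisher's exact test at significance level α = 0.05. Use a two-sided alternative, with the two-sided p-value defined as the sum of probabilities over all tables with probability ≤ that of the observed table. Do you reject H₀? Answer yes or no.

Margins: r₁=20, r₂=16, c₁=20, c₂=16, n=36
p_obs = C(20,9)·C(16,11)/C(36,20); sum pmf over tables with pmf ≤ p_obs
p-value (two-sided) = 0.19141
At α=0.05: p ≥ α → fail to reject H₀

reject H₀: no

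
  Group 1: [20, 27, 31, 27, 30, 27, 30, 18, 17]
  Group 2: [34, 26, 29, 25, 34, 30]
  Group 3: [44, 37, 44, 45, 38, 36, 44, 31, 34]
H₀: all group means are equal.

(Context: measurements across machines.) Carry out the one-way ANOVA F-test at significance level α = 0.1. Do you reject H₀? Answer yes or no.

Group means [25.22, 29.67, 39.22], grand mean 31.583
SSB = Σnᵢ(x̄ᵢ−x̄)² = 911.389; SSW = ΣΣ(x−x̄ᵢ)² = 522.444
MSB = 911.389/2 = 455.6944; MSW = 522.444/21 = 24.8783
F = MSB/MSW = 18.3169
df = (2, 21)
p-value (upper-tail) = 0.00002
At α=0.1: p < α → reject H₀

reject H₀: yes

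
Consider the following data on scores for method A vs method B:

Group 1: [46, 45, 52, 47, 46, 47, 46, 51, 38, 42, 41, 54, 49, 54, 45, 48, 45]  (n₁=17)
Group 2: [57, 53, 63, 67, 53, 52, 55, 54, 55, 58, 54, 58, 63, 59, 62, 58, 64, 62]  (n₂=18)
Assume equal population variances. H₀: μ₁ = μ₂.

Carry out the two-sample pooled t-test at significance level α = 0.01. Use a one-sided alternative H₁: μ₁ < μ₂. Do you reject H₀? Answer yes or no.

reject H₀: yes

x̄₁=46.824, s₁=4.334, n₁=17
x̄₂=58.167, s₂=4.449, n₂=18
s_p² = [16·4.334² + 17·4.449²]/33 = 19.3021
SE = √(s_p²·(1/17+1/18)) = 1.4859
t = (46.824−58.167)/1.4859 = -7.6341
df = 33
p-value (one-sided, H₁ less) = 0.00000
At α=0.01: p < α → reject H₀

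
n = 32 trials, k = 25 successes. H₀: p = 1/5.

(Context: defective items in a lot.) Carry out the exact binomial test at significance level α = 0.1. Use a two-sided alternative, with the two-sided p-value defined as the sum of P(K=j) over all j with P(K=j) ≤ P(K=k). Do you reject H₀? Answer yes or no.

Exact binomial: n=32, k=25, p₀=1/5=0.2000
P(X=j) = C(n,j)·p₀^j·(1−p₀)^(n−j); p = Σ P(X=j) over j with P(X=j) ≤ P(X=25)
p-value (two-sided) = 0.00000
At α=0.1: p < α → reject H₀

reject H₀: yes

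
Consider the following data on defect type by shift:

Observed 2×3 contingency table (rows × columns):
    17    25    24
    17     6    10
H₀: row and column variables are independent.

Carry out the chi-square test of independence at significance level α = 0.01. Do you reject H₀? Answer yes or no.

reject H₀: no

Row totals [66, 33], col totals [34, 31, 34], n=99
χ² = (17−22.67)²/22.67 + (25−20.67)²/20.67 + (24−22.67)²/22.67 + (17−11.33)²/11.33 + (6−10.33)²/10.33 + (10−11.33)²/11.33 = 7.2111
df = 2
p-value (upper-tail) = 0.02717
At α=0.01: p ≥ α → fail to reject H₀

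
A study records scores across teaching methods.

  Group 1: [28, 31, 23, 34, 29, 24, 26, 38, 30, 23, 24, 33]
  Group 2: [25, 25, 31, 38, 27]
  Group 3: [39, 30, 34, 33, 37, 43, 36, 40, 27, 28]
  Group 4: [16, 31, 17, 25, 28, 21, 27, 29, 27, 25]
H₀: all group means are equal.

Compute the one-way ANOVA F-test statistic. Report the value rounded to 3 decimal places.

test statistic = 6.647

Group means [28.58, 29.20, 34.70, 24.60], grand mean 29.243
SSB = Σnᵢ(x̄ᵢ−x̄)² = 518.594; SSW = ΣΣ(x−x̄ᵢ)² = 858.217
MSB = 518.594/3 = 172.8647; MSW = 858.217/33 = 26.0066
F = MSB/MSW = 6.6470
df = (3, 33)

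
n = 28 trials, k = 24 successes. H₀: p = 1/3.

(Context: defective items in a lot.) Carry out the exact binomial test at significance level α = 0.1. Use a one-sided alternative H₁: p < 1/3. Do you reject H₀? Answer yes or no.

Exact binomial: n=28, k=24, p₀=1/3=0.3333
P(X≤24) from Σ C(n,i)·p₀^i·(1−p₀)^(n−i)
p-value (one-sided, H₁ less) = 1.00000
At α=0.1: p ≥ α → fail to reject H₀

reject H₀: no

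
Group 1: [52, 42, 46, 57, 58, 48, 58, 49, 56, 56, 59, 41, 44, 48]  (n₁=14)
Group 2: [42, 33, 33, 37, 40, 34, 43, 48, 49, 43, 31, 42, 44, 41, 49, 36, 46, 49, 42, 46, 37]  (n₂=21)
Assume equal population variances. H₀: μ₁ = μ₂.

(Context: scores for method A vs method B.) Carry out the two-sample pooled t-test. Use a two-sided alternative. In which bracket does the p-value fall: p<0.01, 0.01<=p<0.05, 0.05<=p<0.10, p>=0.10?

x̄₁=51.000, s₁=6.361, n₁=14
x̄₂=41.190, s₂=5.680, n₂=21
s_p² = [13·6.361² + 20·5.680²]/33 = 35.4921
SE = √(s_p²·(1/14+1/21)) = 2.0555
t = (51.000−41.190)/2.0555 = 4.7722
df = 33
p-value (two-sided) = 0.00004
→ bracket: p<0.01

p-value bracket: p<0.01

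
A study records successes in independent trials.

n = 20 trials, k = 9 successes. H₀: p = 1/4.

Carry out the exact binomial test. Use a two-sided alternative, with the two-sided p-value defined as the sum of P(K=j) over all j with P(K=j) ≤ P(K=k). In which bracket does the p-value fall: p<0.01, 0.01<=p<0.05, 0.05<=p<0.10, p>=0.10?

p-value bracket: 0.05<=p<0.10

Exact binomial: n=20, k=9, p₀=1/4=0.2500
P(X=j) = C(n,j)·p₀^j·(1−p₀)^(n−j); p = Σ P(X=j) over j with P(X=j) ≤ P(X=9)
p-value (two-sided) = 0.06524
→ bracket: 0.05<=p<0.10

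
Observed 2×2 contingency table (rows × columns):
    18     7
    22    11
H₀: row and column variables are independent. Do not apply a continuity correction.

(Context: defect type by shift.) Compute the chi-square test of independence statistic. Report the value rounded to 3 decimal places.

test statistic = 0.189

Row totals [25, 33], col totals [40, 18], n=58
χ² = (18−17.24)²/17.24 + (7−7.76)²/7.76 + (22−22.76)²/22.76 + (11−10.24)²/10.24 = 0.1890
df = 1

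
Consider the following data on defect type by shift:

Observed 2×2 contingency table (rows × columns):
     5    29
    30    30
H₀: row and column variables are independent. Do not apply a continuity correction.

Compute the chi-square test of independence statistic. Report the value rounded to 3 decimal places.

test statistic = 11.568

Row totals [34, 60], col totals [35, 59], n=94
χ² = (5−12.66)²/12.66 + (29−21.34)²/21.34 + (30−22.34)²/22.34 + (30−37.66)²/37.66 = 11.5676
df = 1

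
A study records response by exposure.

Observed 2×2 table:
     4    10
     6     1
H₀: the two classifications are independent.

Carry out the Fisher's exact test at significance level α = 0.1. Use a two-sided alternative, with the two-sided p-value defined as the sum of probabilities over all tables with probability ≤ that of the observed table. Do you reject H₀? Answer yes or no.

Margins: r₁=14, r₂=7, c₁=10, c₂=11, n=21
p_obs = C(14,4)·C(7,6)/C(21,10); sum pmf over tables with pmf ≤ p_obs
p-value (two-sided) = 0.02374
At α=0.1: p < α → reject H₀

reject H₀: yes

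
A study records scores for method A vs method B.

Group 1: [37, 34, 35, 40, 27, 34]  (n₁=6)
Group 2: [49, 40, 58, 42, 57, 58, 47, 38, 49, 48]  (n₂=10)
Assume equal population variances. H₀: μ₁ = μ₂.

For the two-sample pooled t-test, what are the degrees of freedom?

df = n₁ + n₂ − 2 = 6 + 10 − 2 = 14

degrees of freedom = 14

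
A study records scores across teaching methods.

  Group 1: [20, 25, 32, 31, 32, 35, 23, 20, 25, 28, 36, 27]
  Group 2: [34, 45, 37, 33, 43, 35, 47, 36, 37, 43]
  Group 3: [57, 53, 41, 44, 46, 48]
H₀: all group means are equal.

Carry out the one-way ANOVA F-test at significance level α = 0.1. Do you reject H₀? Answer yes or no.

reject H₀: yes

Group means [27.83, 39.00, 48.17], grand mean 36.179
SSB = Σnᵢ(x̄ᵢ−x̄)² = 1777.607; SSW = ΣΣ(x−x̄ᵢ)² = 726.500
MSB = 1777.607/2 = 888.8036; MSW = 726.500/25 = 29.0600
F = MSB/MSW = 30.5851
df = (2, 25)
p-value (upper-tail) = 0.00000
At α=0.1: p < α → reject H₀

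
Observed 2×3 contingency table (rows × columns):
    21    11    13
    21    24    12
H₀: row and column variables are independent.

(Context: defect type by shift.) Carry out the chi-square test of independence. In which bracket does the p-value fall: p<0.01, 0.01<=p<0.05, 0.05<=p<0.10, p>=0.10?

p-value bracket: p>=0.10

Row totals [45, 57], col totals [42, 35, 25], n=102
χ² = (21−18.53)²/18.53 + (11−15.44)²/15.44 + (13−11.03)²/11.03 + (21−23.47)²/23.47 + (24−19.56)²/19.56 + (12−13.97)²/13.97 = 3.5053
df = 2
p-value (upper-tail) = 0.17331
→ bracket: p>=0.10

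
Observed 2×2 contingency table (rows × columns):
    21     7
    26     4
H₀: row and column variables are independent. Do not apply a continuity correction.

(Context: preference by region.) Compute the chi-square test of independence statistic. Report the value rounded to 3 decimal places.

test statistic = 1.283

Row totals [28, 30], col totals [47, 11], n=58
χ² = (21−22.69)²/22.69 + (7−5.31)²/5.31 + (26−24.31)²/24.31 + (4−5.69)²/5.69 = 1.2827
df = 1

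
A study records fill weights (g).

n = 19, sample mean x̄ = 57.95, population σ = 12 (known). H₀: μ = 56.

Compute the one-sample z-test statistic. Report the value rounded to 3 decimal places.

SE = σ/√n = 12/√19 = 2.7530
z = (x̄−μ₀)/SE = (57.95−56)/2.7530 = 0.7083

test statistic = 0.708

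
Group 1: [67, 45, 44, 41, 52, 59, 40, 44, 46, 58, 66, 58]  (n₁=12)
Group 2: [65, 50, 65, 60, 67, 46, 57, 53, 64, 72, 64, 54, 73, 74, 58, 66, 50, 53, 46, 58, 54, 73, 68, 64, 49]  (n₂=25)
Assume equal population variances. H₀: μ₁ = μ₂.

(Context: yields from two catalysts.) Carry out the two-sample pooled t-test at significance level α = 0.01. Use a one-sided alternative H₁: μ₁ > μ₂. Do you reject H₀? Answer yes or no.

x̄₁=51.667, s₁=9.623, n₁=12
x̄₂=60.120, s₂=8.719, n₂=25
s_p² = [11·9.623² + 24·8.719²]/35 = 81.2373
SE = √(s_p²·(1/12+1/25)) = 3.1653
t = (51.667−60.120)/3.1653 = -2.6706
df = 35
p-value (one-sided, H₁ greater) = 0.99430
At α=0.01: p ≥ α → fail to reject H₀

reject H₀: no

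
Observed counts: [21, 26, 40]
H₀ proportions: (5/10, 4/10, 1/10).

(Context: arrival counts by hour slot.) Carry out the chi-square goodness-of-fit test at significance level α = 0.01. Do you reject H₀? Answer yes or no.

n = 87; E_i = n·p_i = [43.50, 34.80, 8.70]
χ² = (21−43.50)²/43.50 + (26−34.80)²/34.80 + (40−8.70)²/8.70 = 126.4713
df = 2
p-value (upper-tail) = 0.00000
At α=0.01: p < α → reject H₀

reject H₀: yes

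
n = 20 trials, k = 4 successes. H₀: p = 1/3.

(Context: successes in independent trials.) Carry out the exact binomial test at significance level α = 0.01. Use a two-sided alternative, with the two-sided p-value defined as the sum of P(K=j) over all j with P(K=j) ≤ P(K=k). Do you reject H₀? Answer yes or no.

Exact binomial: n=20, k=4, p₀=1/3=0.3333
P(X=j) = C(n,j)·p₀^j·(1−p₀)^(n−j); p = Σ P(X=j) over j with P(X=j) ≤ P(X=4)
p-value (two-sided) = 0.24341
At α=0.01: p ≥ α → fail to reject H₀

reject H₀: no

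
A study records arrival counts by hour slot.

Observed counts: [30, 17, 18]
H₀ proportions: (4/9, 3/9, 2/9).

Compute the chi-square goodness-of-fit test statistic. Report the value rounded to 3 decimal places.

n = 65; E_i = n·p_i = [28.89, 21.67, 14.44]
χ² = (30−28.89)²/28.89 + (17−21.67)²/21.67 + (18−14.44)²/14.44 = 1.9231
df = 2

test statistic = 1.923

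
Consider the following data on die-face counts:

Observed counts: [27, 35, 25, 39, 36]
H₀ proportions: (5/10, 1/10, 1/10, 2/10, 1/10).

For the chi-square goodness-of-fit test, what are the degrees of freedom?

degrees of freedom = 4

df = k − 1 = 5 − 1 = 4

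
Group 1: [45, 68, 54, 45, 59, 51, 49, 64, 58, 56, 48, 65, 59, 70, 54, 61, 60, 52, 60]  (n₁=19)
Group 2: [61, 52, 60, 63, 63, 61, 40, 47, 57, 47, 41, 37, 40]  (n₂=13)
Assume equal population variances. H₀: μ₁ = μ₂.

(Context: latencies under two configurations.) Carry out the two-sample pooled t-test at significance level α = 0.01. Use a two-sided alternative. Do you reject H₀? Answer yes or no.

reject H₀: no

x̄₁=56.737, s₁=7.294, n₁=19
x̄₂=51.462, s₂=9.888, n₂=13
s_p² = [18·7.294² + 12·9.888²]/30 = 71.0305
SE = √(s_p²·(1/19+1/13)) = 3.0335
t = (56.737−51.462)/3.0335 = 1.7390
df = 30
p-value (two-sided) = 0.09229
At α=0.01: p ≥ α → fail to reject H₀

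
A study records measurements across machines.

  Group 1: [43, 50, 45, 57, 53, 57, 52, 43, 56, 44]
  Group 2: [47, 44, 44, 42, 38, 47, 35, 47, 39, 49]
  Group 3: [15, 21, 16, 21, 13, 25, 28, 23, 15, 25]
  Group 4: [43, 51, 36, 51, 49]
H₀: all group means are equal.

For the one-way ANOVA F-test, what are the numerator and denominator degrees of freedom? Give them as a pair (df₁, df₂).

k = 4 groups, N = 35 total
df = (k−1, N−k) = (4−1, 35−4) = (3, 31)

degrees of freedom = [3, 31]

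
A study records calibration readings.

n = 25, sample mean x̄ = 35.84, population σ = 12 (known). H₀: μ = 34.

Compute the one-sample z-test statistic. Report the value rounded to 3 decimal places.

test statistic = 0.767

SE = σ/√n = 12/√25 = 2.4000
z = (x̄−μ₀)/SE = (35.84−34)/2.4000 = 0.7667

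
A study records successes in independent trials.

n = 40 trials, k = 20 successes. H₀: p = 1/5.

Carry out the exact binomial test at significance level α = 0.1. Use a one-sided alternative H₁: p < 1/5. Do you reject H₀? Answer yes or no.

reject H₀: no

Exact binomial: n=40, k=20, p₀=1/5=0.2000
P(X≤20) from Σ C(n,i)·p₀^i·(1−p₀)^(n−i)
p-value (one-sided, H₁ less) = 0.99999
At α=0.1: p ≥ α → fail to reject H₀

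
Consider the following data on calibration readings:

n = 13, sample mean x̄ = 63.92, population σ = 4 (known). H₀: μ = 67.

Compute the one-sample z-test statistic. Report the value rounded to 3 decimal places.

test statistic = -2.776

SE = σ/√n = 4/√13 = 1.1094
z = (x̄−μ₀)/SE = (63.92−67)/1.1094 = -2.7763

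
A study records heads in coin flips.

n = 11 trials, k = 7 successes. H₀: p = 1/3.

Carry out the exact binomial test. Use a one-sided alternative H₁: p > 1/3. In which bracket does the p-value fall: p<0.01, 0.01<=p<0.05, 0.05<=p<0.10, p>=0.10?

Exact binomial: n=11, k=7, p₀=1/3=0.3333
P(X≥7) from Σ C(n,i)·p₀^i·(1−p₀)^(n−i)
p-value (one-sided, H₁ greater) = 0.03863
→ bracket: 0.01<=p<0.05

p-value bracket: 0.01<=p<0.05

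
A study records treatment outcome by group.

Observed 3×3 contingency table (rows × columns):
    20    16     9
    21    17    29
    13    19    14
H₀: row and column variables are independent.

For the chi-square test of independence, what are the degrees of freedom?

df = (r−1)(c−1) = (3−1)·(3−1) = 4

degrees of freedom = 4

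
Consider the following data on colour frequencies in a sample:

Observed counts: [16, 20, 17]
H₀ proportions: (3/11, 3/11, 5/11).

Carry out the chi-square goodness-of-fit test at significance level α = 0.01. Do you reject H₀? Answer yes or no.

n = 53; E_i = n·p_i = [14.45, 14.45, 24.09]
χ² = (16−14.45)²/14.45 + (20−14.45)²/14.45 + (17−24.09)²/24.09 = 4.3799
df = 2
p-value (upper-tail) = 0.11192
At α=0.01: p ≥ α → fail to reject H₀

reject H₀: no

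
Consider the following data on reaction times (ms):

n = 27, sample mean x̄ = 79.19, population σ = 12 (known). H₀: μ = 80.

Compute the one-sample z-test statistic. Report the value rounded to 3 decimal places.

SE = σ/√n = 12/√27 = 2.3094
z = (x̄−μ₀)/SE = (79.19−80)/2.3094 = -0.3507

test statistic = -0.351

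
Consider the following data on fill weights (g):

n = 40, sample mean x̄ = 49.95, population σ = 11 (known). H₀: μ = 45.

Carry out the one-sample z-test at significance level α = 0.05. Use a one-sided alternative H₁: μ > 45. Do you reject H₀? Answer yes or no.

reject H₀: yes

SE = σ/√n = 11/√40 = 1.7393
z = (x̄−μ₀)/SE = (49.95−45)/1.7393 = 2.8460
p-value (one-sided, H₁ greater) = 0.00221
At α=0.05: p < α → reject H₀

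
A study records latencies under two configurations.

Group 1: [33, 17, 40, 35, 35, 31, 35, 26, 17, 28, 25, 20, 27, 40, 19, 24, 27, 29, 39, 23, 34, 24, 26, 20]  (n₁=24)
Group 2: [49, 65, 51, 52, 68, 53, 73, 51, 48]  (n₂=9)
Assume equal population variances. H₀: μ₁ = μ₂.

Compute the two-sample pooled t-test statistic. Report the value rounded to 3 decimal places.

x̄₁=28.083, s₁=7.083, n₁=24
x̄₂=56.667, s₂=9.341, n₂=9
s_p² = [23·7.083² + 8·9.341²]/31 = 59.7366
SE = √(s_p²·(1/24+1/9)) = 3.0210
t = (28.083−56.667)/3.0210 = -9.4616
df = 31

test statistic = -9.462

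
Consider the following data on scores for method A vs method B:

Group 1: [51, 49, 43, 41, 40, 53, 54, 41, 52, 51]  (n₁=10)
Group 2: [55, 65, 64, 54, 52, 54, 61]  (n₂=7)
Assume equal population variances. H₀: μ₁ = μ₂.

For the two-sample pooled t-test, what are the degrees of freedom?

df = n₁ + n₂ − 2 = 10 + 7 − 2 = 15

degrees of freedom = 15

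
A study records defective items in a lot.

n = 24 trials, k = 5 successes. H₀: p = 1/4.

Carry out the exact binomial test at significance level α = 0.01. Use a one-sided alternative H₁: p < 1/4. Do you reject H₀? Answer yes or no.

Exact binomial: n=24, k=5, p₀=1/4=0.2500
P(X≤5) from Σ C(n,i)·p₀^i·(1−p₀)^(n−i)
p-value (one-sided, H₁ less) = 0.42216
At α=0.01: p ≥ α → fail to reject H₀

reject H₀: no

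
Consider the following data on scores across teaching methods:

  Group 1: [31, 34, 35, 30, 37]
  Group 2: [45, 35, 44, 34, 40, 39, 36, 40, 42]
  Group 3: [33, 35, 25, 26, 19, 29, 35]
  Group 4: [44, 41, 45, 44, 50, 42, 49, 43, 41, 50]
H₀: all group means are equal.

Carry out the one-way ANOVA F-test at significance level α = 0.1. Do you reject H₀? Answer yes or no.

reject H₀: yes

Group means [33.40, 39.44, 28.86, 44.90], grand mean 37.839
SSB = Σnᵢ(x̄ᵢ−x̄)² = 1185.014; SSW = ΣΣ(x−x̄ᵢ)² = 479.179
MSB = 1185.014/3 = 395.0047; MSW = 479.179/27 = 17.7474
F = MSB/MSW = 22.2571
df = (3, 27)
p-value (upper-tail) = 0.00000
At α=0.1: p < α → reject H₀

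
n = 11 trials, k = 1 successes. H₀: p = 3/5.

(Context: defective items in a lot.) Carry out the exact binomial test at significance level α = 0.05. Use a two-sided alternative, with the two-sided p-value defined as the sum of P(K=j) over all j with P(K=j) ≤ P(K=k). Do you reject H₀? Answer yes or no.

reject H₀: yes

Exact binomial: n=11, k=1, p₀=3/5=0.6000
P(X=j) = C(n,j)·p₀^j·(1−p₀)^(n−j); p = Σ P(X=j) over j with P(X=j) ≤ P(X=1)
p-value (two-sided) = 0.00073
At α=0.05: p < α → reject H₀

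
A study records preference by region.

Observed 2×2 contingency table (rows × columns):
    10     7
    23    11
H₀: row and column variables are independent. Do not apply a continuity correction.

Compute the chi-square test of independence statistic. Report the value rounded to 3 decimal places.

test statistic = 0.386

Row totals [17, 34], col totals [33, 18], n=51
χ² = (10−11.00)²/11.00 + (7−6.00)²/6.00 + (23−22.00)²/22.00 + (11−12.00)²/12.00 = 0.3864
df = 1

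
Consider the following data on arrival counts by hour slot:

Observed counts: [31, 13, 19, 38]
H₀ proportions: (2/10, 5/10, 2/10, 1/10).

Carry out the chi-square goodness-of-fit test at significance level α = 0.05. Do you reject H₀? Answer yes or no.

reject H₀: yes

n = 101; E_i = n·p_i = [20.20, 50.50, 20.20, 10.10]
χ² = (31−20.20)²/20.20 + (13−50.50)²/50.50 + (19−20.20)²/20.20 + (38−10.10)²/10.10 = 110.7624
df = 3
p-value (upper-tail) = 0.00000
At α=0.05: p < α → reject H₀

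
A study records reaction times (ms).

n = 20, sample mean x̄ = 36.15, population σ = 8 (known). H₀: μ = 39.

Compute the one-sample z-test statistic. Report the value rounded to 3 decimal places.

test statistic = -1.593

SE = σ/√n = 8/√20 = 1.7889
z = (x̄−μ₀)/SE = (36.15−39)/1.7889 = -1.5932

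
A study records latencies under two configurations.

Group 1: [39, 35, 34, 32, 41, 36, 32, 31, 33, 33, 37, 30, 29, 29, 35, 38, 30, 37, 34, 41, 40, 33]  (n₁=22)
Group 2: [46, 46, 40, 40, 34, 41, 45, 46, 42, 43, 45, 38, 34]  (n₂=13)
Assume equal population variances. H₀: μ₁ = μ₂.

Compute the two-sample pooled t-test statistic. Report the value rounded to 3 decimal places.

x̄₁=34.500, s₁=3.751, n₁=22
x̄₂=41.538, s₂=4.255, n₂=13
s_p² = [21·3.751² + 12·4.255²]/33 = 15.5373
SE = √(s_p²·(1/22+1/13)) = 1.3789
t = (34.500−41.538)/1.3789 = -5.1043
df = 33

test statistic = -5.104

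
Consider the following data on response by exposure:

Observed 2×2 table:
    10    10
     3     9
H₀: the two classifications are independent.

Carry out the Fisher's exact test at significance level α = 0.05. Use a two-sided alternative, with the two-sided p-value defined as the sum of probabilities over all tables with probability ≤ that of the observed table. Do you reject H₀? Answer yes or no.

reject H₀: no

Margins: r₁=20, r₂=12, c₁=13, c₂=19, n=32
p_obs = C(20,10)·C(12,3)/C(32,13); sum pmf over tables with pmf ≤ p_obs
p-value (two-sided) = 0.26725
At α=0.05: p ≥ α → fail to reject H₀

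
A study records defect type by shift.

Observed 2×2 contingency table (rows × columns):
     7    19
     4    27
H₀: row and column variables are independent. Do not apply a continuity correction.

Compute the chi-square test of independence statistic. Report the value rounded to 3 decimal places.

Row totals [26, 31], col totals [11, 46], n=57
χ² = (7−5.02)²/5.02 + (19−20.98)²/20.98 + (4−5.98)²/5.98 + (27−25.02)²/25.02 = 1.7846
df = 1

test statistic = 1.785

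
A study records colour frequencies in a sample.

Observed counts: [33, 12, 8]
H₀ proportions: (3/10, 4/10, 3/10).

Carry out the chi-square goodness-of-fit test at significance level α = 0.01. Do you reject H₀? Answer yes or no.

reject H₀: yes

n = 53; E_i = n·p_i = [15.90, 21.20, 15.90]
χ² = (33−15.90)²/15.90 + (12−21.20)²/21.20 + (8−15.90)²/15.90 = 26.3082
df = 2
p-value (upper-tail) = 0.00000
At α=0.01: p < α → reject H₀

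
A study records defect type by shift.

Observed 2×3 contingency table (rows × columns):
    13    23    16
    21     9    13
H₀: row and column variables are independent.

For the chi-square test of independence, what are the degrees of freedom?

degrees of freedom = 2

df = (r−1)(c−1) = (2−1)·(3−1) = 2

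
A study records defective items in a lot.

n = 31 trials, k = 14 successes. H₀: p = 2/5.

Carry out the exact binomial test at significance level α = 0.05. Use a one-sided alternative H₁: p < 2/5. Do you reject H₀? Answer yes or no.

Exact binomial: n=31, k=14, p₀=2/5=0.4000
P(X≤14) from Σ C(n,i)·p₀^i·(1−p₀)^(n−i)
p-value (one-sided, H₁ less) = 0.78058
At α=0.05: p ≥ α → fail to reject H₀

reject H₀: no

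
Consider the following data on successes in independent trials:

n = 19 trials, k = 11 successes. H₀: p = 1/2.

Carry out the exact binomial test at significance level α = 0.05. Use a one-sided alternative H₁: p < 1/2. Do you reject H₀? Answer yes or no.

Exact binomial: n=19, k=11, p₀=1/2=0.5000
P(X≤11) from Σ C(n,i)·p₀^i·(1−p₀)^(n−i)
p-value (one-sided, H₁ less) = 0.82036
At α=0.05: p ≥ α → fail to reject H₀

reject H₀: no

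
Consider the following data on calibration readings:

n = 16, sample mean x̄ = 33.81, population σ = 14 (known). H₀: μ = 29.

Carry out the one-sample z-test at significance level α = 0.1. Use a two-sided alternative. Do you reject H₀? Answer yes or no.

SE = σ/√n = 14/√16 = 3.5000
z = (x̄−μ₀)/SE = (33.81−29)/3.5000 = 1.3743
p-value (two-sided) = 0.16935
At α=0.1: p ≥ α → fail to reject H₀

reject H₀: no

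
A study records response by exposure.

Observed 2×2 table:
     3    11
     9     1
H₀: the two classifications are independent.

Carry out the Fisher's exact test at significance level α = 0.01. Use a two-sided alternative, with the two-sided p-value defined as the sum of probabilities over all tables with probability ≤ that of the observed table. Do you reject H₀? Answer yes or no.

reject H₀: yes

Margins: r₁=14, r₂=10, c₁=12, c₂=12, n=24
p_obs = C(14,3)·C(10,9)/C(24,12); sum pmf over tables with pmf ≤ p_obs
p-value (two-sided) = 0.00276
At α=0.01: p < α → reject H₀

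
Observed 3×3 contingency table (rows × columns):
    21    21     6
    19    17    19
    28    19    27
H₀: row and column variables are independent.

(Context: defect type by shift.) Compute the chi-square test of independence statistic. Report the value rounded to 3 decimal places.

Row totals [48, 55, 74], col totals [68, 57, 52], n=177
χ² = (21−18.44)²/18.44 + (21−15.46)²/15.46 + (6−14.10)²/14.10 + (19−21.13)²/21.13 + (17−17.71)²/17.71 + (19−16.16)²/16.16 + (28−28.43)²/28.43 + (19−23.83)²/23.83 + (27−21.74)²/21.74 = 9.9984
df = 4

test statistic = 9.998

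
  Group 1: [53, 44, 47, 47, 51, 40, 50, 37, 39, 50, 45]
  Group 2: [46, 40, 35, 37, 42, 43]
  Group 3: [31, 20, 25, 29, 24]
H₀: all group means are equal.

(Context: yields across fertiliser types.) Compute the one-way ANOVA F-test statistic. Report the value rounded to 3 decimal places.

test statistic = 29.942

Group means [45.73, 40.50, 25.80], grand mean 39.773
SSB = Σnᵢ(x̄ᵢ−x̄)² = 1369.382; SSW = ΣΣ(x−x̄ᵢ)² = 434.482
MSB = 1369.382/2 = 684.6909; MSW = 434.482/19 = 22.8675
F = MSB/MSW = 29.9417
df = (2, 19)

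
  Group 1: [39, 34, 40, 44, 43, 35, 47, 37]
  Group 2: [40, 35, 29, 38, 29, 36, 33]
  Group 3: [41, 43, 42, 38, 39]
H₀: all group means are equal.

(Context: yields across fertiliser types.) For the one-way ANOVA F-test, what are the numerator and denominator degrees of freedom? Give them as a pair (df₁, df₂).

degrees of freedom = [2, 17]

k = 3 groups, N = 20 total
df = (k−1, N−k) = (3−1, 20−3) = (2, 17)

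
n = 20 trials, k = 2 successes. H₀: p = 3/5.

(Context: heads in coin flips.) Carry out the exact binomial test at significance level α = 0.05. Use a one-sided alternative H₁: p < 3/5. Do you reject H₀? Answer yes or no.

reject H₀: yes

Exact binomial: n=20, k=2, p₀=3/5=0.6000
P(X≤2) from Σ C(n,i)·p₀^i·(1−p₀)^(n−i)
p-value (one-sided, H₁ less) = 0.00001
At α=0.05: p < α → reject H₀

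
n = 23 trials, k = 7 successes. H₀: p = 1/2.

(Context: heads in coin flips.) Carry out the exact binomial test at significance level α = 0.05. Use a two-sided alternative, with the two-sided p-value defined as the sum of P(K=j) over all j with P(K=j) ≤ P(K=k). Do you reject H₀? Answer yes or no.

reject H₀: no

Exact binomial: n=23, k=7, p₀=1/2=0.5000
P(X=j) = C(n,j)·p₀^j·(1−p₀)^(n−j); p = Σ P(X=j) over j with P(X=j) ≤ P(X=7)
p-value (two-sided) = 0.09314
At α=0.05: p ≥ α → fail to reject H₀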